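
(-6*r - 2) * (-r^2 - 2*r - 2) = 6*r^3 + 14*r^2 + 16*r + 4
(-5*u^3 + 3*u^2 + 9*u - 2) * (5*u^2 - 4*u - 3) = -25*u^5 + 35*u^4 + 48*u^3 - 55*u^2 - 19*u + 6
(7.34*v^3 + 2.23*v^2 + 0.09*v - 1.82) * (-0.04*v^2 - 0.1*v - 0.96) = -0.2936*v^5 - 0.8232*v^4 - 7.273*v^3 - 2.077*v^2 + 0.0956*v + 1.7472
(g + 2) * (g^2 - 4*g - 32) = g^3 - 2*g^2 - 40*g - 64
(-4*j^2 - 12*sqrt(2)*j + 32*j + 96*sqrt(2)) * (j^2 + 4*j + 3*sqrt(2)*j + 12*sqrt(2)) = -4*j^4 - 24*sqrt(2)*j^3 + 16*j^3 + 56*j^2 + 96*sqrt(2)*j^2 + 288*j + 768*sqrt(2)*j + 2304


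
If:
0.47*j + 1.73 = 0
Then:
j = -3.68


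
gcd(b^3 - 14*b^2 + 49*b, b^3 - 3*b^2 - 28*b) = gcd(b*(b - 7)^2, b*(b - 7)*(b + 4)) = b^2 - 7*b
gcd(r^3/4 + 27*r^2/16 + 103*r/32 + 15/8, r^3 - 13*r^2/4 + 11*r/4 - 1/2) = 1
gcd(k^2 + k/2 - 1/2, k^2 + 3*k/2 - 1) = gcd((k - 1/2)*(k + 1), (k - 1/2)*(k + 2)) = k - 1/2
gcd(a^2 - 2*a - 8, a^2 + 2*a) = a + 2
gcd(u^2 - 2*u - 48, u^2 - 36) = u + 6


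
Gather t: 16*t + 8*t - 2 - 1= 24*t - 3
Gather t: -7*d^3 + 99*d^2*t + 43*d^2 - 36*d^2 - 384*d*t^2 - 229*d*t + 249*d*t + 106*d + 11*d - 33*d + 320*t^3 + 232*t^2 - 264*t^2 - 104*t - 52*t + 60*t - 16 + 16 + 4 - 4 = -7*d^3 + 7*d^2 + 84*d + 320*t^3 + t^2*(-384*d - 32) + t*(99*d^2 + 20*d - 96)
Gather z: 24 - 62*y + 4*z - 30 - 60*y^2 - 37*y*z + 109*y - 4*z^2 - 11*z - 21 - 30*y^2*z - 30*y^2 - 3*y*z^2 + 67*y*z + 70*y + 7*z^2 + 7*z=-90*y^2 + 117*y + z^2*(3 - 3*y) + z*(-30*y^2 + 30*y) - 27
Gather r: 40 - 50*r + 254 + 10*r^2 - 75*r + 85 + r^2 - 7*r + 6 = 11*r^2 - 132*r + 385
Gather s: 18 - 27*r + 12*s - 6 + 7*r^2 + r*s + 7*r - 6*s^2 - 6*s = 7*r^2 - 20*r - 6*s^2 + s*(r + 6) + 12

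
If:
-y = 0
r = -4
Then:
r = -4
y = 0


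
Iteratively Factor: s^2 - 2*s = (s - 2)*(s)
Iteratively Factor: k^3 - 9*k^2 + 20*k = (k - 4)*(k^2 - 5*k) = k*(k - 4)*(k - 5)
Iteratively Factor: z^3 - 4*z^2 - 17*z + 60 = (z - 3)*(z^2 - z - 20) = (z - 5)*(z - 3)*(z + 4)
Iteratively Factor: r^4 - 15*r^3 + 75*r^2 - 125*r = (r)*(r^3 - 15*r^2 + 75*r - 125) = r*(r - 5)*(r^2 - 10*r + 25) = r*(r - 5)^2*(r - 5)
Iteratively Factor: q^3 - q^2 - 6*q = (q + 2)*(q^2 - 3*q) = q*(q + 2)*(q - 3)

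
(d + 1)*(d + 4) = d^2 + 5*d + 4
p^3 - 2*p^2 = p^2*(p - 2)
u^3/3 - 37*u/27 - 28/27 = (u/3 + 1/3)*(u - 7/3)*(u + 4/3)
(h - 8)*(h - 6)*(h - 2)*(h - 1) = h^4 - 17*h^3 + 92*h^2 - 172*h + 96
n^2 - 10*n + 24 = (n - 6)*(n - 4)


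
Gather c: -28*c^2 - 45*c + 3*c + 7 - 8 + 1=-28*c^2 - 42*c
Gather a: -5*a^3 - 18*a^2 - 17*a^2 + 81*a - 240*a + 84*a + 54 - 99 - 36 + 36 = -5*a^3 - 35*a^2 - 75*a - 45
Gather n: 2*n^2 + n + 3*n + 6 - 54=2*n^2 + 4*n - 48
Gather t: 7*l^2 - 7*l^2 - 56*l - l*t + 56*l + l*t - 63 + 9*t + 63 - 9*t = 0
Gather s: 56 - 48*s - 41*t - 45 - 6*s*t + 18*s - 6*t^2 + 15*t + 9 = s*(-6*t - 30) - 6*t^2 - 26*t + 20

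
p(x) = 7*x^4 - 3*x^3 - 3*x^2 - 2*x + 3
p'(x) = 28*x^3 - 9*x^2 - 6*x - 2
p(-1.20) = 20.78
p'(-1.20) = -56.14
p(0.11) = 2.74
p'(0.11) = -2.73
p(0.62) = 0.93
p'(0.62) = -2.51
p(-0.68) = 5.41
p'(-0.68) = -10.89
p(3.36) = 740.80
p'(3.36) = 938.36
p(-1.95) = 118.95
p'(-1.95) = -232.14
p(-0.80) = 7.08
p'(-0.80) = -17.30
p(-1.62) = 59.33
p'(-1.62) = -134.94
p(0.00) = 3.00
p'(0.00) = -2.00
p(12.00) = 139515.00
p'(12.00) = 47014.00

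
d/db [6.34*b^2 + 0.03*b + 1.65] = 12.68*b + 0.03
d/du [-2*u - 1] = -2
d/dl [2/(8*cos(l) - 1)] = 16*sin(l)/(8*cos(l) - 1)^2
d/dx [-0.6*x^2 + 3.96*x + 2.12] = 3.96 - 1.2*x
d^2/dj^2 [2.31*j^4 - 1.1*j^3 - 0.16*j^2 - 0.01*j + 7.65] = 27.72*j^2 - 6.6*j - 0.32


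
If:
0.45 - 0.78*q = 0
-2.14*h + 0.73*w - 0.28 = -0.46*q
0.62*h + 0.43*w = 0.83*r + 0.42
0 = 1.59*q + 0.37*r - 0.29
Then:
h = -0.53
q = 0.58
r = -1.70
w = -1.53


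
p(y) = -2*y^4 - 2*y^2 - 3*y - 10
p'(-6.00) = 1749.00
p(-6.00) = -2656.00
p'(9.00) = -5871.00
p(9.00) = -13321.00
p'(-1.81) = 51.68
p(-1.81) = -32.59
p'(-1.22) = 16.41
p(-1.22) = -13.75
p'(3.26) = -293.21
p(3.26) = -266.93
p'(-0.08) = -2.68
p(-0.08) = -9.77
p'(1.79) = -56.04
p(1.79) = -42.31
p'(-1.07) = 11.08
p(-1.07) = -11.70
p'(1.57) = -40.24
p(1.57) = -31.79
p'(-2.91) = 205.78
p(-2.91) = -161.62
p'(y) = -8*y^3 - 4*y - 3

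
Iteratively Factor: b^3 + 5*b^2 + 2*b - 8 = (b + 4)*(b^2 + b - 2) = (b - 1)*(b + 4)*(b + 2)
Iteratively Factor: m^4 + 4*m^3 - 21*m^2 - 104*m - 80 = (m + 4)*(m^3 - 21*m - 20) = (m + 1)*(m + 4)*(m^2 - m - 20) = (m + 1)*(m + 4)^2*(m - 5)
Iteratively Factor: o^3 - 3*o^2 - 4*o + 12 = (o - 2)*(o^2 - o - 6) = (o - 2)*(o + 2)*(o - 3)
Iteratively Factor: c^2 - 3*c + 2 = (c - 2)*(c - 1)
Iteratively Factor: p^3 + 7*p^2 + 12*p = (p + 4)*(p^2 + 3*p) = (p + 3)*(p + 4)*(p)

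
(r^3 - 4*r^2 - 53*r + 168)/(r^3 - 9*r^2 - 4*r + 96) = (r^2 + 4*r - 21)/(r^2 - r - 12)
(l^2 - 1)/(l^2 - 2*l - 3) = (l - 1)/(l - 3)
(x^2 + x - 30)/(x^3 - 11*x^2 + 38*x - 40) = (x + 6)/(x^2 - 6*x + 8)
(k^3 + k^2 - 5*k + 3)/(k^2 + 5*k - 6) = (k^2 + 2*k - 3)/(k + 6)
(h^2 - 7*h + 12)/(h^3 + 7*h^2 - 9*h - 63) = (h - 4)/(h^2 + 10*h + 21)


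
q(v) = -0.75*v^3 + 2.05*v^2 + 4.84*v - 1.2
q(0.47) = 1.45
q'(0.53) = 6.38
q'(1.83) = 4.81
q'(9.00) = -140.51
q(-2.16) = 5.47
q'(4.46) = -21.63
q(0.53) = 1.83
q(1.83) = 9.93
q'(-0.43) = 2.66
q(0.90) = 4.27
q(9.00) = -338.34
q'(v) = -2.25*v^2 + 4.1*v + 4.84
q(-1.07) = -3.11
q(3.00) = 11.52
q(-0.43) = -2.84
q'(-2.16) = -14.51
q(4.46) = -5.37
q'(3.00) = -3.11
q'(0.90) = 6.71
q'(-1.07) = -2.12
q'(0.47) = 6.27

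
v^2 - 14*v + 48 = (v - 8)*(v - 6)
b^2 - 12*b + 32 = (b - 8)*(b - 4)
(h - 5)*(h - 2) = h^2 - 7*h + 10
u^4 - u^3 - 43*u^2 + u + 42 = (u - 7)*(u - 1)*(u + 1)*(u + 6)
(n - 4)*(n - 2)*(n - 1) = n^3 - 7*n^2 + 14*n - 8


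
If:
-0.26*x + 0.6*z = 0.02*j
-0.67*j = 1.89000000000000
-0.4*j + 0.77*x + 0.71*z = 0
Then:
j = -2.82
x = -0.99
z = -0.52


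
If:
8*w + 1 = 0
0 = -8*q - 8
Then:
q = -1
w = -1/8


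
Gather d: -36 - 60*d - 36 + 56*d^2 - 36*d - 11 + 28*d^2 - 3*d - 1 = 84*d^2 - 99*d - 84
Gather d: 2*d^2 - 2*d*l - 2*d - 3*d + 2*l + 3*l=2*d^2 + d*(-2*l - 5) + 5*l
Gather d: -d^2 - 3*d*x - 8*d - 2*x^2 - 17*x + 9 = -d^2 + d*(-3*x - 8) - 2*x^2 - 17*x + 9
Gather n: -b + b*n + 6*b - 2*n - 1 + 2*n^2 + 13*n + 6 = 5*b + 2*n^2 + n*(b + 11) + 5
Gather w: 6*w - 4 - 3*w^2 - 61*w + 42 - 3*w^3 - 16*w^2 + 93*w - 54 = -3*w^3 - 19*w^2 + 38*w - 16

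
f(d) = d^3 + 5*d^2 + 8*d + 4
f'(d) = 3*d^2 + 10*d + 8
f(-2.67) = -0.75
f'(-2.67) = 2.69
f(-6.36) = -101.89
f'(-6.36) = 65.75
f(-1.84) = -0.02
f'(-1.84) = -0.24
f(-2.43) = -0.26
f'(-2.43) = 1.41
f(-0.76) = 0.37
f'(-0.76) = 2.13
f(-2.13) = -0.02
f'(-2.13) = 0.31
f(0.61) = 10.97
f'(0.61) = 15.22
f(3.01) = 100.65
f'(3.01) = 65.28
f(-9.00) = -392.00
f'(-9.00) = 161.00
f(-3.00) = -2.00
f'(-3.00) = 5.00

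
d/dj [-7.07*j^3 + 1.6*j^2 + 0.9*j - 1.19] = -21.21*j^2 + 3.2*j + 0.9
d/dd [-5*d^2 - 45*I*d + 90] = -10*d - 45*I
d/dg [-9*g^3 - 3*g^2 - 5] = 3*g*(-9*g - 2)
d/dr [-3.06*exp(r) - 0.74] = -3.06*exp(r)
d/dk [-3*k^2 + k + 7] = 1 - 6*k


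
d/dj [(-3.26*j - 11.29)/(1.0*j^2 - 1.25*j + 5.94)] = (3.26*j^2 + 22.58*j - 33.4769)/(1.0*j^4 - 2.5*j^3 + 13.4425*j^2 - 14.85*j + 35.2836)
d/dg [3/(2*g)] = -3/(2*g^2)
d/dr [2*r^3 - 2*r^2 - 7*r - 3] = 6*r^2 - 4*r - 7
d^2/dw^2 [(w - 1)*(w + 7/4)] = 2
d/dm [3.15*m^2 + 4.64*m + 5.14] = 6.3*m + 4.64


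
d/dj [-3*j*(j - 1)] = 3 - 6*j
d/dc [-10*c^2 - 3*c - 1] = -20*c - 3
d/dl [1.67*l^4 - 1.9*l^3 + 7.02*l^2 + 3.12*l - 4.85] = 6.68*l^3 - 5.7*l^2 + 14.04*l + 3.12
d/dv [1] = 0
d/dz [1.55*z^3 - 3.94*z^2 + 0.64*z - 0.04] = 4.65*z^2 - 7.88*z + 0.64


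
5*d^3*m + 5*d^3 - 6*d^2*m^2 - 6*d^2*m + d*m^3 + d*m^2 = (-5*d + m)*(-d + m)*(d*m + d)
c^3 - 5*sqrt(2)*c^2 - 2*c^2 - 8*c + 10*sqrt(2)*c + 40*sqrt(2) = (c - 4)*(c + 2)*(c - 5*sqrt(2))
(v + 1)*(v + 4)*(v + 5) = v^3 + 10*v^2 + 29*v + 20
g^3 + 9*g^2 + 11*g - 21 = (g - 1)*(g + 3)*(g + 7)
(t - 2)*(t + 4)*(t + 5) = t^3 + 7*t^2 + 2*t - 40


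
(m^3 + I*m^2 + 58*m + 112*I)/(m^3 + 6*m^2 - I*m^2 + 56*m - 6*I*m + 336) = (m + 2*I)/(m + 6)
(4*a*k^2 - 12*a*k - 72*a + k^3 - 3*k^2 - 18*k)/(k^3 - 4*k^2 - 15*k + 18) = (4*a + k)/(k - 1)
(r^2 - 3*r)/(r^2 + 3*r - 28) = r*(r - 3)/(r^2 + 3*r - 28)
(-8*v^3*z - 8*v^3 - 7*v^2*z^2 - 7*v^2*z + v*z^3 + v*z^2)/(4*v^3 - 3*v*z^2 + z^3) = v*(-8*v*z - 8*v + z^2 + z)/(4*v^2 - 4*v*z + z^2)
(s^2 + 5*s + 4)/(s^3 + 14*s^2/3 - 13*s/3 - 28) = 3*(s + 1)/(3*s^2 + 2*s - 21)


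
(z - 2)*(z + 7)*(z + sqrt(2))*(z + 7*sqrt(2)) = z^4 + 5*z^3 + 8*sqrt(2)*z^3 + 40*sqrt(2)*z^2 - 112*sqrt(2)*z + 70*z - 196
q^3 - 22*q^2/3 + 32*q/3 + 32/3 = (q - 4)^2*(q + 2/3)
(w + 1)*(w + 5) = w^2 + 6*w + 5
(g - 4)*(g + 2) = g^2 - 2*g - 8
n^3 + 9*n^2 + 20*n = n*(n + 4)*(n + 5)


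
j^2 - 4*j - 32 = (j - 8)*(j + 4)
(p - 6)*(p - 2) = p^2 - 8*p + 12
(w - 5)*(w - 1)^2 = w^3 - 7*w^2 + 11*w - 5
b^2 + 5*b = b*(b + 5)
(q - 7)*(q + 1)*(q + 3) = q^3 - 3*q^2 - 25*q - 21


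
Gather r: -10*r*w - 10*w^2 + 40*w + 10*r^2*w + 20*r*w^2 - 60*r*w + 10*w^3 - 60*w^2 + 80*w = 10*r^2*w + r*(20*w^2 - 70*w) + 10*w^3 - 70*w^2 + 120*w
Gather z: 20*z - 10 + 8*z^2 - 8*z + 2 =8*z^2 + 12*z - 8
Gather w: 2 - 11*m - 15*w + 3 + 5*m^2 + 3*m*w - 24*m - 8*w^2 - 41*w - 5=5*m^2 - 35*m - 8*w^2 + w*(3*m - 56)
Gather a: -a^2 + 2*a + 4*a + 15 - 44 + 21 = -a^2 + 6*a - 8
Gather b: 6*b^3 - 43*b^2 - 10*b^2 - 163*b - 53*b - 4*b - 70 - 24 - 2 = 6*b^3 - 53*b^2 - 220*b - 96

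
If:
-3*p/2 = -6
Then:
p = 4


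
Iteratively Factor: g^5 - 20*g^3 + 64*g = (g + 4)*(g^4 - 4*g^3 - 4*g^2 + 16*g) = (g - 4)*(g + 4)*(g^3 - 4*g) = g*(g - 4)*(g + 4)*(g^2 - 4) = g*(g - 4)*(g + 2)*(g + 4)*(g - 2)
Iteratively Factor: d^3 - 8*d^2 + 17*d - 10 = (d - 1)*(d^2 - 7*d + 10) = (d - 2)*(d - 1)*(d - 5)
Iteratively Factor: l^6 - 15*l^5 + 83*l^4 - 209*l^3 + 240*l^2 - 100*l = (l - 2)*(l^5 - 13*l^4 + 57*l^3 - 95*l^2 + 50*l) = (l - 5)*(l - 2)*(l^4 - 8*l^3 + 17*l^2 - 10*l) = (l - 5)*(l - 2)*(l - 1)*(l^3 - 7*l^2 + 10*l) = (l - 5)*(l - 2)^2*(l - 1)*(l^2 - 5*l) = l*(l - 5)*(l - 2)^2*(l - 1)*(l - 5)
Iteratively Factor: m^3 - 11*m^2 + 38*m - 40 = (m - 5)*(m^2 - 6*m + 8) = (m - 5)*(m - 2)*(m - 4)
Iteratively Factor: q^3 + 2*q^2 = (q)*(q^2 + 2*q) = q^2*(q + 2)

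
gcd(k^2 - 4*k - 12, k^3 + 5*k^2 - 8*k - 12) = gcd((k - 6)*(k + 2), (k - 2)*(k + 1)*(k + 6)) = 1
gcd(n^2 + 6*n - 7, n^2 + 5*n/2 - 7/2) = n - 1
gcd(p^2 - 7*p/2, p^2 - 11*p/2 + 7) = p - 7/2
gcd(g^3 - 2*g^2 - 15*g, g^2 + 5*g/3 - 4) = g + 3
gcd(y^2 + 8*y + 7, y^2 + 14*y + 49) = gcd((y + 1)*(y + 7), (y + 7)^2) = y + 7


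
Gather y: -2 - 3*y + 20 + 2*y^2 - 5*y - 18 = 2*y^2 - 8*y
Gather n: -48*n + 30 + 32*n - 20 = 10 - 16*n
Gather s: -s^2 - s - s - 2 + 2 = -s^2 - 2*s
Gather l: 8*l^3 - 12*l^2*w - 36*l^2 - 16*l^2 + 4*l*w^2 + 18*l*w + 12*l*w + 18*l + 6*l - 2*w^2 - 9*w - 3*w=8*l^3 + l^2*(-12*w - 52) + l*(4*w^2 + 30*w + 24) - 2*w^2 - 12*w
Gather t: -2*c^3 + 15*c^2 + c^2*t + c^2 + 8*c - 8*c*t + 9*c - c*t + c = -2*c^3 + 16*c^2 + 18*c + t*(c^2 - 9*c)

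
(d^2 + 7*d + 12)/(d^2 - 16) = (d + 3)/(d - 4)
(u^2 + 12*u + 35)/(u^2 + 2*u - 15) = (u + 7)/(u - 3)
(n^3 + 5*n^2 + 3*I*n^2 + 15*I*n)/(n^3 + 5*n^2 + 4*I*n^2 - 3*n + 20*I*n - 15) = n/(n + I)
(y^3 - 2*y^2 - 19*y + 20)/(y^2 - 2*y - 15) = (y^2 + 3*y - 4)/(y + 3)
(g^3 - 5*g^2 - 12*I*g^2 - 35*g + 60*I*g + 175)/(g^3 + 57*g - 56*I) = (g^2 - 5*g*(1 + I) + 25*I)/(g^2 + 7*I*g + 8)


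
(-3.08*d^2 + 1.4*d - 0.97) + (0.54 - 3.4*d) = -3.08*d^2 - 2.0*d - 0.43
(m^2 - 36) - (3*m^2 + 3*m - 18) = -2*m^2 - 3*m - 18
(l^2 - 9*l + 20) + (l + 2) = l^2 - 8*l + 22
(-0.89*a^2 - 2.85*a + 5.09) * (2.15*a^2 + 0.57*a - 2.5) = -1.9135*a^4 - 6.6348*a^3 + 11.544*a^2 + 10.0263*a - 12.725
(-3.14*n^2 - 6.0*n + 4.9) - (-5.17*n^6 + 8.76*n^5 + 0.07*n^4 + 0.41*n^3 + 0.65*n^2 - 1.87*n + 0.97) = 5.17*n^6 - 8.76*n^5 - 0.07*n^4 - 0.41*n^3 - 3.79*n^2 - 4.13*n + 3.93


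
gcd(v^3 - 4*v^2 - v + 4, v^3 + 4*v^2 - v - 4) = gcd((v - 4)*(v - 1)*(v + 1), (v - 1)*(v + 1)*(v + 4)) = v^2 - 1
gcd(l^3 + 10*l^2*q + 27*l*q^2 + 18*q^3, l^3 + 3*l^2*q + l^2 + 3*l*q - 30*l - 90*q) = l + 3*q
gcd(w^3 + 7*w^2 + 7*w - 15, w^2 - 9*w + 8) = w - 1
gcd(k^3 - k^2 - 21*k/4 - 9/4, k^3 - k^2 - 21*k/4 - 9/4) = k^3 - k^2 - 21*k/4 - 9/4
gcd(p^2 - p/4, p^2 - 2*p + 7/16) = p - 1/4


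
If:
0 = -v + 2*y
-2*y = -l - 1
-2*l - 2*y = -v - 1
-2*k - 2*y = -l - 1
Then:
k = 0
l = 1/2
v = 3/2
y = 3/4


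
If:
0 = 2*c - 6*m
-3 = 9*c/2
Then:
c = -2/3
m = -2/9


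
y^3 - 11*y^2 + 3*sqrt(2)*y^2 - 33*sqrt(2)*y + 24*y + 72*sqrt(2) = (y - 8)*(y - 3)*(y + 3*sqrt(2))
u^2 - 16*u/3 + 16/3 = (u - 4)*(u - 4/3)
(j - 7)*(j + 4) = j^2 - 3*j - 28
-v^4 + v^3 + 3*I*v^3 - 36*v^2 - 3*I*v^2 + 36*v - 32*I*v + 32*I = (v - 8*I)*(v + 4*I)*(-I*v + 1)*(-I*v + I)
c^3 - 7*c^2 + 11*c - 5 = (c - 5)*(c - 1)^2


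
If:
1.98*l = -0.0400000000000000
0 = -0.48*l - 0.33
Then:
No Solution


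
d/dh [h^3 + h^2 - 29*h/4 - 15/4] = 3*h^2 + 2*h - 29/4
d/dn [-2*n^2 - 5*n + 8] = -4*n - 5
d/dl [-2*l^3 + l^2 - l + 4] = -6*l^2 + 2*l - 1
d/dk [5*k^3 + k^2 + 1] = k*(15*k + 2)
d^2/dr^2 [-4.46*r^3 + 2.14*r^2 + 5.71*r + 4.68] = 4.28 - 26.76*r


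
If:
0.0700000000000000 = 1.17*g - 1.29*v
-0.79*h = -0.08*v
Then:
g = 1.1025641025641*v + 0.0598290598290598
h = 0.10126582278481*v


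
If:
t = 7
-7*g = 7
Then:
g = -1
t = 7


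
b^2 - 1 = (b - 1)*(b + 1)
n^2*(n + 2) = n^3 + 2*n^2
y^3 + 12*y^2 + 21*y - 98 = (y - 2)*(y + 7)^2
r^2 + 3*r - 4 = (r - 1)*(r + 4)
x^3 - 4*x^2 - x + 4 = (x - 4)*(x - 1)*(x + 1)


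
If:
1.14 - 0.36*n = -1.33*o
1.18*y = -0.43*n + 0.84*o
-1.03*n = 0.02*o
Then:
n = 0.02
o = -0.85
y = -0.61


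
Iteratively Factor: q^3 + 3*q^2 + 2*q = (q + 2)*(q^2 + q) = q*(q + 2)*(q + 1)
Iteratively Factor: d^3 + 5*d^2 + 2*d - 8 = (d - 1)*(d^2 + 6*d + 8) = (d - 1)*(d + 2)*(d + 4)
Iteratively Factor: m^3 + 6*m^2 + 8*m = (m + 2)*(m^2 + 4*m) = m*(m + 2)*(m + 4)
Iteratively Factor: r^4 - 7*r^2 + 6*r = (r - 2)*(r^3 + 2*r^2 - 3*r) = (r - 2)*(r - 1)*(r^2 + 3*r) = (r - 2)*(r - 1)*(r + 3)*(r)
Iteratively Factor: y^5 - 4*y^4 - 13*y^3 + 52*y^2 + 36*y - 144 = (y + 2)*(y^4 - 6*y^3 - y^2 + 54*y - 72) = (y + 2)*(y + 3)*(y^3 - 9*y^2 + 26*y - 24) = (y - 4)*(y + 2)*(y + 3)*(y^2 - 5*y + 6) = (y - 4)*(y - 3)*(y + 2)*(y + 3)*(y - 2)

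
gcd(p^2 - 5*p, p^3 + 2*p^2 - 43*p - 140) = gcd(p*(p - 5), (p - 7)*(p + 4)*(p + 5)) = 1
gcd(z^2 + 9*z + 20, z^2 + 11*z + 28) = z + 4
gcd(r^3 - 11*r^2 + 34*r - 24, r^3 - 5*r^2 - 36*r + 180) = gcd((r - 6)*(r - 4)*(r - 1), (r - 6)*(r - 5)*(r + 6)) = r - 6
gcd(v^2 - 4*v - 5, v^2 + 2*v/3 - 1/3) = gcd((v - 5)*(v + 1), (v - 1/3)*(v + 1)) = v + 1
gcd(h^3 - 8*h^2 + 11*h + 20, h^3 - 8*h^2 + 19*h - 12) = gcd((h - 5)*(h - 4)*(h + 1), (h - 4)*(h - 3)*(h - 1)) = h - 4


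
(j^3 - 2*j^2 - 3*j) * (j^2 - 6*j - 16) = j^5 - 8*j^4 - 7*j^3 + 50*j^2 + 48*j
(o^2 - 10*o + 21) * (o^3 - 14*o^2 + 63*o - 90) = o^5 - 24*o^4 + 224*o^3 - 1014*o^2 + 2223*o - 1890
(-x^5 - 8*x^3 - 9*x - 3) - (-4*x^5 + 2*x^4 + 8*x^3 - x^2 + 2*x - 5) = 3*x^5 - 2*x^4 - 16*x^3 + x^2 - 11*x + 2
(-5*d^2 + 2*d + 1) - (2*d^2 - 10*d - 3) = -7*d^2 + 12*d + 4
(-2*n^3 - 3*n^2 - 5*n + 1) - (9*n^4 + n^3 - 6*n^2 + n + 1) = -9*n^4 - 3*n^3 + 3*n^2 - 6*n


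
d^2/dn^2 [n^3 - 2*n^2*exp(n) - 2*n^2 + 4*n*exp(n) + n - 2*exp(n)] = -2*n^2*exp(n) - 4*n*exp(n) + 6*n + 2*exp(n) - 4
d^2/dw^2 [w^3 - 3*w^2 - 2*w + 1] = 6*w - 6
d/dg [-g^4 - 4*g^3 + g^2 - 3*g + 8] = -4*g^3 - 12*g^2 + 2*g - 3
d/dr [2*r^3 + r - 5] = 6*r^2 + 1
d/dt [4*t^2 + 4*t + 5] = 8*t + 4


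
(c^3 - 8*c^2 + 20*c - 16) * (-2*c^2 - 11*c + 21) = -2*c^5 + 5*c^4 + 69*c^3 - 356*c^2 + 596*c - 336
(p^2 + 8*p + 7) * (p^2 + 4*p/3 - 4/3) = p^4 + 28*p^3/3 + 49*p^2/3 - 4*p/3 - 28/3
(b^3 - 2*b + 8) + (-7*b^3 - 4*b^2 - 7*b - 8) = -6*b^3 - 4*b^2 - 9*b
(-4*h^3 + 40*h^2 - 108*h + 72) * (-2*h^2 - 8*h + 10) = 8*h^5 - 48*h^4 - 144*h^3 + 1120*h^2 - 1656*h + 720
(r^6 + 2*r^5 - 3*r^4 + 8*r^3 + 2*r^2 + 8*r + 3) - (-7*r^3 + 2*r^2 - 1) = r^6 + 2*r^5 - 3*r^4 + 15*r^3 + 8*r + 4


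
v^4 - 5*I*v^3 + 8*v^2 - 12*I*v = v*(v - 6*I)*(v - I)*(v + 2*I)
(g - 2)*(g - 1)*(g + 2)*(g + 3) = g^4 + 2*g^3 - 7*g^2 - 8*g + 12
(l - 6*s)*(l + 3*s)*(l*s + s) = l^3*s - 3*l^2*s^2 + l^2*s - 18*l*s^3 - 3*l*s^2 - 18*s^3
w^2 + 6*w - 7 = (w - 1)*(w + 7)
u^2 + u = u*(u + 1)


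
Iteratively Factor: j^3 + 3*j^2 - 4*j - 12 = (j + 3)*(j^2 - 4) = (j + 2)*(j + 3)*(j - 2)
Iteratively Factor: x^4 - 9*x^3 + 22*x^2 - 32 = (x + 1)*(x^3 - 10*x^2 + 32*x - 32) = (x - 4)*(x + 1)*(x^2 - 6*x + 8) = (x - 4)^2*(x + 1)*(x - 2)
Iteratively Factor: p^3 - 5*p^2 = (p)*(p^2 - 5*p) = p^2*(p - 5)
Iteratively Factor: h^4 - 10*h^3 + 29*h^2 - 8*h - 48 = (h + 1)*(h^3 - 11*h^2 + 40*h - 48) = (h - 4)*(h + 1)*(h^2 - 7*h + 12) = (h - 4)*(h - 3)*(h + 1)*(h - 4)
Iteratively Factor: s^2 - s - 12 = (s + 3)*(s - 4)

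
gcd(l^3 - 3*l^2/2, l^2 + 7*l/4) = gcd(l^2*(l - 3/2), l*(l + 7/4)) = l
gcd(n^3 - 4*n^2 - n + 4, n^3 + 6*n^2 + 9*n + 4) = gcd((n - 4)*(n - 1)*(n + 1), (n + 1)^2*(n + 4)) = n + 1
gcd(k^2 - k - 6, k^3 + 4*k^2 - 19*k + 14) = 1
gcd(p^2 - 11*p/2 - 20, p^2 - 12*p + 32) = p - 8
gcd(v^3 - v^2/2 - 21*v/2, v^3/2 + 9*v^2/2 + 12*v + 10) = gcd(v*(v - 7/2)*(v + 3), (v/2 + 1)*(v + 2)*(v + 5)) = 1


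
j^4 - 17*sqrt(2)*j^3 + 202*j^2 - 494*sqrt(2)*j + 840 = (j - 7*sqrt(2))*(j - 5*sqrt(2))*(j - 3*sqrt(2))*(j - 2*sqrt(2))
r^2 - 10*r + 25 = (r - 5)^2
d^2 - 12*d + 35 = (d - 7)*(d - 5)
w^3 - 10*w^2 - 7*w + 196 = (w - 7)^2*(w + 4)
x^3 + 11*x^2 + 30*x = x*(x + 5)*(x + 6)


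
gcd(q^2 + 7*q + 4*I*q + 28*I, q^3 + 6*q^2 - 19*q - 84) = q + 7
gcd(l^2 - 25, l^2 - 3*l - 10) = l - 5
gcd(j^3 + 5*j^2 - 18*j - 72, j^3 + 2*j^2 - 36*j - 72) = j + 6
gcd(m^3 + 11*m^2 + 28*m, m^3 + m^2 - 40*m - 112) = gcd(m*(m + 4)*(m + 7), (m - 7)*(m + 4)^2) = m + 4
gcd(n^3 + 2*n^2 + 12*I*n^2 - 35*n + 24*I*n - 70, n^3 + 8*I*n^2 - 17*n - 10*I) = n + 5*I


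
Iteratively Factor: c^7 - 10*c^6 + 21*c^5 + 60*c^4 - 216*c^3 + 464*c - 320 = (c - 1)*(c^6 - 9*c^5 + 12*c^4 + 72*c^3 - 144*c^2 - 144*c + 320) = (c - 2)*(c - 1)*(c^5 - 7*c^4 - 2*c^3 + 68*c^2 - 8*c - 160) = (c - 4)*(c - 2)*(c - 1)*(c^4 - 3*c^3 - 14*c^2 + 12*c + 40) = (c - 4)*(c - 2)*(c - 1)*(c + 2)*(c^3 - 5*c^2 - 4*c + 20) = (c - 4)*(c - 2)^2*(c - 1)*(c + 2)*(c^2 - 3*c - 10) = (c - 4)*(c - 2)^2*(c - 1)*(c + 2)^2*(c - 5)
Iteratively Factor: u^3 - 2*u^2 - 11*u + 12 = (u - 4)*(u^2 + 2*u - 3) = (u - 4)*(u - 1)*(u + 3)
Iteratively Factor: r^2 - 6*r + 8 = (r - 2)*(r - 4)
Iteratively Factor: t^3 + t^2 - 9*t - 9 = (t - 3)*(t^2 + 4*t + 3) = (t - 3)*(t + 3)*(t + 1)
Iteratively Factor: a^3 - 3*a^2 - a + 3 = (a - 3)*(a^2 - 1) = (a - 3)*(a + 1)*(a - 1)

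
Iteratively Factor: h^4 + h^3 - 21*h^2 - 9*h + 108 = (h - 3)*(h^3 + 4*h^2 - 9*h - 36) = (h - 3)*(h + 3)*(h^2 + h - 12) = (h - 3)*(h + 3)*(h + 4)*(h - 3)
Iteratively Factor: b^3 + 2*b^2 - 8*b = (b + 4)*(b^2 - 2*b) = (b - 2)*(b + 4)*(b)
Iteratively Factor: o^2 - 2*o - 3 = (o + 1)*(o - 3)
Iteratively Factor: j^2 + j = (j)*(j + 1)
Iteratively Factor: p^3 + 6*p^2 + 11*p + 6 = (p + 2)*(p^2 + 4*p + 3) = (p + 2)*(p + 3)*(p + 1)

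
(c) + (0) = c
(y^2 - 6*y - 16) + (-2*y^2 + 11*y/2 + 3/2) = -y^2 - y/2 - 29/2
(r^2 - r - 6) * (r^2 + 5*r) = r^4 + 4*r^3 - 11*r^2 - 30*r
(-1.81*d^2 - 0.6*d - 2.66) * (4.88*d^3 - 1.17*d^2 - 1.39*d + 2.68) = -8.8328*d^5 - 0.8103*d^4 - 9.7629*d^3 - 0.9046*d^2 + 2.0894*d - 7.1288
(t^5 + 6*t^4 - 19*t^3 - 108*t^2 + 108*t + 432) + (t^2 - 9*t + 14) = t^5 + 6*t^4 - 19*t^3 - 107*t^2 + 99*t + 446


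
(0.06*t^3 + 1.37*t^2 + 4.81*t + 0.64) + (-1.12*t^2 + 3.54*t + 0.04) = 0.06*t^3 + 0.25*t^2 + 8.35*t + 0.68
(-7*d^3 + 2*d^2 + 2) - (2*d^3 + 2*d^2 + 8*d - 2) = -9*d^3 - 8*d + 4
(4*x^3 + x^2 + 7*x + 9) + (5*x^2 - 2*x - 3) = 4*x^3 + 6*x^2 + 5*x + 6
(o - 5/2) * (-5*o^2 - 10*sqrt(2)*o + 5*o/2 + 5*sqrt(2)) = -5*o^3 - 10*sqrt(2)*o^2 + 15*o^2 - 25*o/4 + 30*sqrt(2)*o - 25*sqrt(2)/2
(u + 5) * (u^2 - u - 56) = u^3 + 4*u^2 - 61*u - 280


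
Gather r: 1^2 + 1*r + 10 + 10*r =11*r + 11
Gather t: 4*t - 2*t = 2*t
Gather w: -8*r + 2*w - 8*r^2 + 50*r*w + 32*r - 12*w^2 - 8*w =-8*r^2 + 24*r - 12*w^2 + w*(50*r - 6)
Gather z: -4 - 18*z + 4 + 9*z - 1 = -9*z - 1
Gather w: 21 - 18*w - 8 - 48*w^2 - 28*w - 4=-48*w^2 - 46*w + 9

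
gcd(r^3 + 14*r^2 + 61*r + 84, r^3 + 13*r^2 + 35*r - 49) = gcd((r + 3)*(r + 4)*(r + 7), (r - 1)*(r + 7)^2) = r + 7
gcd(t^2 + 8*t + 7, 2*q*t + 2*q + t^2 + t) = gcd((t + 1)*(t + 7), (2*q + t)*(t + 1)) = t + 1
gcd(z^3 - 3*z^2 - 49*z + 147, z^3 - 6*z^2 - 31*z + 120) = z - 3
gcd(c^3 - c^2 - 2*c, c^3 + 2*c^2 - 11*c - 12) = c + 1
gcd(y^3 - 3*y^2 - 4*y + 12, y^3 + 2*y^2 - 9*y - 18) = y^2 - y - 6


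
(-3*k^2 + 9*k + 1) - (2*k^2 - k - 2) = -5*k^2 + 10*k + 3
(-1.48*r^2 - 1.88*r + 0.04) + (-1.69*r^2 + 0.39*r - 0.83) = -3.17*r^2 - 1.49*r - 0.79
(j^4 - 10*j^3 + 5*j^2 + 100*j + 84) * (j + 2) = j^5 - 8*j^4 - 15*j^3 + 110*j^2 + 284*j + 168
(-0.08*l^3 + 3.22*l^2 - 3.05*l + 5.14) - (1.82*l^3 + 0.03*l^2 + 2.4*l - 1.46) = -1.9*l^3 + 3.19*l^2 - 5.45*l + 6.6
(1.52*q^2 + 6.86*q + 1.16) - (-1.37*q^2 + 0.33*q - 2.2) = 2.89*q^2 + 6.53*q + 3.36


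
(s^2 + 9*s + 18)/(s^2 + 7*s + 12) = (s + 6)/(s + 4)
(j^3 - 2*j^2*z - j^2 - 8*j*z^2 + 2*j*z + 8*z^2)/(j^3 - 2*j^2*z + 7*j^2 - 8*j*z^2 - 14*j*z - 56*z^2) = (j - 1)/(j + 7)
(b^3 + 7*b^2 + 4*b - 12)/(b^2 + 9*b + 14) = (b^2 + 5*b - 6)/(b + 7)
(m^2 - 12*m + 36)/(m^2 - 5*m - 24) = (-m^2 + 12*m - 36)/(-m^2 + 5*m + 24)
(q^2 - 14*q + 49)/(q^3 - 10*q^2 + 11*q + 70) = (q - 7)/(q^2 - 3*q - 10)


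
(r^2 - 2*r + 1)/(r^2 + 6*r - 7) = (r - 1)/(r + 7)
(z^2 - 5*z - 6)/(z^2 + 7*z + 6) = (z - 6)/(z + 6)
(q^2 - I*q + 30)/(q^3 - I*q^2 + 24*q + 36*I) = (q + 5*I)/(q^2 + 5*I*q - 6)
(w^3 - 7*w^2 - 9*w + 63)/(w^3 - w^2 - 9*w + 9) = (w - 7)/(w - 1)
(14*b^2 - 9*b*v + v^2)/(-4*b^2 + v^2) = (-7*b + v)/(2*b + v)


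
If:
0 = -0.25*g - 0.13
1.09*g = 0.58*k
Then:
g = -0.52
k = -0.98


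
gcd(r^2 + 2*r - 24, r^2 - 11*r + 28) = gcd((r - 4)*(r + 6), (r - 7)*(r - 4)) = r - 4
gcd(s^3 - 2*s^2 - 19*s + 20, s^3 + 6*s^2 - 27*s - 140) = s^2 - s - 20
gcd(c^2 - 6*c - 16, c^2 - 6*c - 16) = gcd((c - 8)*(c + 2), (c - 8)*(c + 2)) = c^2 - 6*c - 16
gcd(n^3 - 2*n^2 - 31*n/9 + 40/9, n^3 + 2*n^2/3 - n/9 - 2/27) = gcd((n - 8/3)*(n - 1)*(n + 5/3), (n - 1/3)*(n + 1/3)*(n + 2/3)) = 1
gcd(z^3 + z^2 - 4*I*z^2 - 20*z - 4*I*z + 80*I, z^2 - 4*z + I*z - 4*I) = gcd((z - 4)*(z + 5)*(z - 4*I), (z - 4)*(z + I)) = z - 4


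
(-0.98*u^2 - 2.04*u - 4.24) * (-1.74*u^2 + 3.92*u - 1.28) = 1.7052*u^4 - 0.292*u^3 + 0.635199999999999*u^2 - 14.0096*u + 5.4272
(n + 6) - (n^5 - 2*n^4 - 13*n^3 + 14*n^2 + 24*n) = -n^5 + 2*n^4 + 13*n^3 - 14*n^2 - 23*n + 6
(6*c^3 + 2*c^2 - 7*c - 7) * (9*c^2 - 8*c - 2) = 54*c^5 - 30*c^4 - 91*c^3 - 11*c^2 + 70*c + 14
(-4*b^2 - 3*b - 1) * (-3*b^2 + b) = 12*b^4 + 5*b^3 - b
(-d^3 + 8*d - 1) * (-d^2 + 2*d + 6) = d^5 - 2*d^4 - 14*d^3 + 17*d^2 + 46*d - 6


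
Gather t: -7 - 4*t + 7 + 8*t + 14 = 4*t + 14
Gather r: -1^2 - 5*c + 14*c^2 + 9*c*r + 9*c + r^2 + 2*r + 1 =14*c^2 + 4*c + r^2 + r*(9*c + 2)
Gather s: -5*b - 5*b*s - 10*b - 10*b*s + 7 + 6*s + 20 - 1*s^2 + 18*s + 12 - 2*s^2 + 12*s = -15*b - 3*s^2 + s*(36 - 15*b) + 39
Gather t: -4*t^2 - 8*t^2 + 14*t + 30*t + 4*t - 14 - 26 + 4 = -12*t^2 + 48*t - 36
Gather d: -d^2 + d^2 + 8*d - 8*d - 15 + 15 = 0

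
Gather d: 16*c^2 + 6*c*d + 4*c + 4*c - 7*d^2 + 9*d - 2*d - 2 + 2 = 16*c^2 + 8*c - 7*d^2 + d*(6*c + 7)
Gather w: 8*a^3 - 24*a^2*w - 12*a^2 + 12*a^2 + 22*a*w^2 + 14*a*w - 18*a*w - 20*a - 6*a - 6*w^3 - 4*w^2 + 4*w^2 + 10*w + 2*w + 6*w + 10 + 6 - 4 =8*a^3 + 22*a*w^2 - 26*a - 6*w^3 + w*(-24*a^2 - 4*a + 18) + 12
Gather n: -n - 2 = -n - 2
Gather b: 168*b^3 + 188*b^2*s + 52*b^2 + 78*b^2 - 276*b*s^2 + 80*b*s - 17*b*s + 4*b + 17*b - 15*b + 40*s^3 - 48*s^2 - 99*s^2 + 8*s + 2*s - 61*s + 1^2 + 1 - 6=168*b^3 + b^2*(188*s + 130) + b*(-276*s^2 + 63*s + 6) + 40*s^3 - 147*s^2 - 51*s - 4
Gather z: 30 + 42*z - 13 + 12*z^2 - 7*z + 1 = 12*z^2 + 35*z + 18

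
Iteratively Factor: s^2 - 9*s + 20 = (s - 5)*(s - 4)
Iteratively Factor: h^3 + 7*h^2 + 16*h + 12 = (h + 2)*(h^2 + 5*h + 6) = (h + 2)*(h + 3)*(h + 2)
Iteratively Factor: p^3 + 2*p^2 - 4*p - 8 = (p + 2)*(p^2 - 4) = (p - 2)*(p + 2)*(p + 2)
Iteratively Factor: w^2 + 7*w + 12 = (w + 3)*(w + 4)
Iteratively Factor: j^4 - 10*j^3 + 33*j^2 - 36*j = (j - 3)*(j^3 - 7*j^2 + 12*j) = j*(j - 3)*(j^2 - 7*j + 12) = j*(j - 4)*(j - 3)*(j - 3)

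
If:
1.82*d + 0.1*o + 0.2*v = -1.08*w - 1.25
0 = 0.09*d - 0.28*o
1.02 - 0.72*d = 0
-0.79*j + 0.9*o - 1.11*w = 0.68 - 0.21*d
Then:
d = 1.42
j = 0.0345840867992767 - 1.40506329113924*w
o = 0.46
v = -5.4*w - 19.3693452380952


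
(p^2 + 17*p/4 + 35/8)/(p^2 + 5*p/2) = (p + 7/4)/p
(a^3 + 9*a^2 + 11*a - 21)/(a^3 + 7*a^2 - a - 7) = (a + 3)/(a + 1)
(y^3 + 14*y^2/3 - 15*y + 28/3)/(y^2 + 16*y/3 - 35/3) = (3*y^2 - 7*y + 4)/(3*y - 5)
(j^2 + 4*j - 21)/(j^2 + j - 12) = (j + 7)/(j + 4)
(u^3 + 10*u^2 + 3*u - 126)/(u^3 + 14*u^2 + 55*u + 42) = (u - 3)/(u + 1)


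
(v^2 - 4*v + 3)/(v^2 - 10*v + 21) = (v - 1)/(v - 7)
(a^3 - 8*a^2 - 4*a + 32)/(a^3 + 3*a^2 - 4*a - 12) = (a - 8)/(a + 3)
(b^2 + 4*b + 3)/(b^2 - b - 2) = (b + 3)/(b - 2)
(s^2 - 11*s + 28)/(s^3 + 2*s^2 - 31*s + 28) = (s - 7)/(s^2 + 6*s - 7)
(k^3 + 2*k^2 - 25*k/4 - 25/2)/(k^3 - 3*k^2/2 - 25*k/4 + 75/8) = 2*(k + 2)/(2*k - 3)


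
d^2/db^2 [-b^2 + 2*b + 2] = -2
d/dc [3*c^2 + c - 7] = 6*c + 1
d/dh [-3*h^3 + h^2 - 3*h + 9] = -9*h^2 + 2*h - 3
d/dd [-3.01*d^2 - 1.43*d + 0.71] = -6.02*d - 1.43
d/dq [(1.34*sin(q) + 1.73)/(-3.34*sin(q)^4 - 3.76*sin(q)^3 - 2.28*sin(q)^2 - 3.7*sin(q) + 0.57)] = (13.4268*sin(q)^4 + 33.1896*sin(q)^3 + 22.5696*sin(q)^2 + 7.8888*sin(q) + 7.1648)*cos(q)/(11.1556*sin(q)^8 + 25.1168*sin(q)^7 + 29.368*sin(q)^6 + 41.8616*sin(q)^5 + 29.2148*sin(q)^4 + 12.5856*sin(q)^3 + 11.0908*sin(q)^2 - 4.218*sin(q) + 0.3249)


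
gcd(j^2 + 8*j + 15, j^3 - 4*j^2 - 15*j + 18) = j + 3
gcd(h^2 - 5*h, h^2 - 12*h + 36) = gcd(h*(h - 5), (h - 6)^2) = 1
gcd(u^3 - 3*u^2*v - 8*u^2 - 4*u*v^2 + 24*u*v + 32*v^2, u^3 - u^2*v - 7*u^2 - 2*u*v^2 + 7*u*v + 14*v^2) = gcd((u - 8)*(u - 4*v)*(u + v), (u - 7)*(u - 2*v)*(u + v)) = u + v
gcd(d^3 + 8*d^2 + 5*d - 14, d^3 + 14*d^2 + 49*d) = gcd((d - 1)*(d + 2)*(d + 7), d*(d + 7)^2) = d + 7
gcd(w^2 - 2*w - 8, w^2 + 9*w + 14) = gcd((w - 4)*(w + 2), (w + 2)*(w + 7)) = w + 2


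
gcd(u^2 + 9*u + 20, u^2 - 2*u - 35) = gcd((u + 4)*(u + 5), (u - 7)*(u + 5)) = u + 5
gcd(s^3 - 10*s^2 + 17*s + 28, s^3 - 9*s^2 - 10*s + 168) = s - 7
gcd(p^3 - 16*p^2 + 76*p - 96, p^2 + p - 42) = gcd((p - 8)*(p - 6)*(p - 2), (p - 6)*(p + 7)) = p - 6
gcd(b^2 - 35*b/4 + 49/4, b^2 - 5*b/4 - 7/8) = b - 7/4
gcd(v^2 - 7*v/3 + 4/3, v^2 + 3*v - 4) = v - 1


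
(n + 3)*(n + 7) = n^2 + 10*n + 21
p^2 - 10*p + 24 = (p - 6)*(p - 4)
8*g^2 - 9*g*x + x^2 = (-8*g + x)*(-g + x)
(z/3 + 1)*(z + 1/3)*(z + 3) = z^3/3 + 19*z^2/9 + 11*z/3 + 1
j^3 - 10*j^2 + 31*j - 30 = (j - 5)*(j - 3)*(j - 2)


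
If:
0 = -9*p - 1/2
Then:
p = -1/18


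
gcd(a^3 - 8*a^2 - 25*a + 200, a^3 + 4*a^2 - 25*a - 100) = a^2 - 25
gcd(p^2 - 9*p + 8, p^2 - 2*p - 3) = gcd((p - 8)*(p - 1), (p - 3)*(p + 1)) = 1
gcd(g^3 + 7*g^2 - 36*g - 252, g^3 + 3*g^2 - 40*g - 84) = g^2 + g - 42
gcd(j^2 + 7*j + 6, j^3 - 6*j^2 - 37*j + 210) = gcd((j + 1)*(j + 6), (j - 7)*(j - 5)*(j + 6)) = j + 6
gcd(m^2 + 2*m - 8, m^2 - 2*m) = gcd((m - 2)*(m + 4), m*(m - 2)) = m - 2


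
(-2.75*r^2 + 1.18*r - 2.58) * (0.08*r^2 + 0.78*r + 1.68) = -0.22*r^4 - 2.0506*r^3 - 3.906*r^2 - 0.0300000000000002*r - 4.3344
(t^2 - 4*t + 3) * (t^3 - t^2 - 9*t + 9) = t^5 - 5*t^4 - 2*t^3 + 42*t^2 - 63*t + 27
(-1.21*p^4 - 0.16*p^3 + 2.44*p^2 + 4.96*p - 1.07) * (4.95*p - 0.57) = -5.9895*p^5 - 0.1023*p^4 + 12.1692*p^3 + 23.1612*p^2 - 8.1237*p + 0.6099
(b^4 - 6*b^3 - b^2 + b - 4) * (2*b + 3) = 2*b^5 - 9*b^4 - 20*b^3 - b^2 - 5*b - 12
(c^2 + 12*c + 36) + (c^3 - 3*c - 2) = c^3 + c^2 + 9*c + 34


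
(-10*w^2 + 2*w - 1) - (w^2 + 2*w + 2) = -11*w^2 - 3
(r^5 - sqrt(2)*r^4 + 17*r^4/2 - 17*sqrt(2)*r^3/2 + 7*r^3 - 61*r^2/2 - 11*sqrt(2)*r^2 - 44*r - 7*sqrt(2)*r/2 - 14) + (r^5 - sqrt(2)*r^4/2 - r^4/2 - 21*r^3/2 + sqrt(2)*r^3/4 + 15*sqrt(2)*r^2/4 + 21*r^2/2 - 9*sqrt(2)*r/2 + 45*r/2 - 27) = 2*r^5 - 3*sqrt(2)*r^4/2 + 8*r^4 - 33*sqrt(2)*r^3/4 - 7*r^3/2 - 20*r^2 - 29*sqrt(2)*r^2/4 - 43*r/2 - 8*sqrt(2)*r - 41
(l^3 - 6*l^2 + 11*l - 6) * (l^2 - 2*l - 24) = l^5 - 8*l^4 - l^3 + 116*l^2 - 252*l + 144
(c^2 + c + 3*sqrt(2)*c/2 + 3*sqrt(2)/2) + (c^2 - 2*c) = 2*c^2 - c + 3*sqrt(2)*c/2 + 3*sqrt(2)/2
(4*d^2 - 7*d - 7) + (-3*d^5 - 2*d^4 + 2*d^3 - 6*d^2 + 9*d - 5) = -3*d^5 - 2*d^4 + 2*d^3 - 2*d^2 + 2*d - 12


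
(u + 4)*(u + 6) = u^2 + 10*u + 24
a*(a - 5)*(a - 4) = a^3 - 9*a^2 + 20*a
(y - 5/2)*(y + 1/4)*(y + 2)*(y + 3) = y^4 + 11*y^3/4 - 47*y^2/8 - 133*y/8 - 15/4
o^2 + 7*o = o*(o + 7)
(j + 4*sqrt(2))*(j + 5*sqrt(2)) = j^2 + 9*sqrt(2)*j + 40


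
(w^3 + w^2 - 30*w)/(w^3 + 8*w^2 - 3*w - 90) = w*(w - 5)/(w^2 + 2*w - 15)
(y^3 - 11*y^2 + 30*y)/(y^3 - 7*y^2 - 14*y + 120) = y/(y + 4)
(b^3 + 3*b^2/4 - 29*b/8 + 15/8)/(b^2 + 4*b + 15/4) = (4*b^2 - 7*b + 3)/(2*(2*b + 3))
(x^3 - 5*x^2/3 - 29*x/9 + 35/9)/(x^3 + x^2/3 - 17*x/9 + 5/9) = (3*x - 7)/(3*x - 1)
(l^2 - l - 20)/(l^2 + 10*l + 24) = (l - 5)/(l + 6)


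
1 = 1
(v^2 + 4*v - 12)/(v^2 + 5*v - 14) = (v + 6)/(v + 7)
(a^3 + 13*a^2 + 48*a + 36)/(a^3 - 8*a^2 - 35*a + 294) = (a^2 + 7*a + 6)/(a^2 - 14*a + 49)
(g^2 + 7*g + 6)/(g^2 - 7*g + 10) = (g^2 + 7*g + 6)/(g^2 - 7*g + 10)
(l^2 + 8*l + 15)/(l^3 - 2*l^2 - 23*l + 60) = (l + 3)/(l^2 - 7*l + 12)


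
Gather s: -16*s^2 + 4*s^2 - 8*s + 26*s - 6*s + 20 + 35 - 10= -12*s^2 + 12*s + 45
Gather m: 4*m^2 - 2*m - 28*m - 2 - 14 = 4*m^2 - 30*m - 16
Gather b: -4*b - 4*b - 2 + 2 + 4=4 - 8*b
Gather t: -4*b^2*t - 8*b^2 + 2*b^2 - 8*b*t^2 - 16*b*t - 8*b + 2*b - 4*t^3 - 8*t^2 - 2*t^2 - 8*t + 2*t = -6*b^2 - 6*b - 4*t^3 + t^2*(-8*b - 10) + t*(-4*b^2 - 16*b - 6)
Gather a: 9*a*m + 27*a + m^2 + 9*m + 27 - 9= a*(9*m + 27) + m^2 + 9*m + 18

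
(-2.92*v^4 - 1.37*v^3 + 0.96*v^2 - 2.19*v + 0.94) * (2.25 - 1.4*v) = 4.088*v^5 - 4.652*v^4 - 4.4265*v^3 + 5.226*v^2 - 6.2435*v + 2.115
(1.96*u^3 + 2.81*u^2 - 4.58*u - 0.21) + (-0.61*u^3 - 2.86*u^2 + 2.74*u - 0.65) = 1.35*u^3 - 0.0499999999999998*u^2 - 1.84*u - 0.86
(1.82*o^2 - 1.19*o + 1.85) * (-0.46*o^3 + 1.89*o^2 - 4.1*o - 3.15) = -0.8372*o^5 + 3.9872*o^4 - 10.5621*o^3 + 2.6425*o^2 - 3.8365*o - 5.8275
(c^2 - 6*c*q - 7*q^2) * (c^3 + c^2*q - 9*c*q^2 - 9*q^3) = c^5 - 5*c^4*q - 22*c^3*q^2 + 38*c^2*q^3 + 117*c*q^4 + 63*q^5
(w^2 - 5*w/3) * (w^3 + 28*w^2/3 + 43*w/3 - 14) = w^5 + 23*w^4/3 - 11*w^3/9 - 341*w^2/9 + 70*w/3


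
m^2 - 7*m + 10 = (m - 5)*(m - 2)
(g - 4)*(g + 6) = g^2 + 2*g - 24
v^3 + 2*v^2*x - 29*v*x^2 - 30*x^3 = (v - 5*x)*(v + x)*(v + 6*x)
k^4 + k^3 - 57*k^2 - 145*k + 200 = (k - 8)*(k - 1)*(k + 5)^2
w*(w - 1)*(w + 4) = w^3 + 3*w^2 - 4*w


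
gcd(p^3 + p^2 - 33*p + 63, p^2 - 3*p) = p - 3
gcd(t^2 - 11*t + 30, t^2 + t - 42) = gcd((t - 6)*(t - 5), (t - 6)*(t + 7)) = t - 6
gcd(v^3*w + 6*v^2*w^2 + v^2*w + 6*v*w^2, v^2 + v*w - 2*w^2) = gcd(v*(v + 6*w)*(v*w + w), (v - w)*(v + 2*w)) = 1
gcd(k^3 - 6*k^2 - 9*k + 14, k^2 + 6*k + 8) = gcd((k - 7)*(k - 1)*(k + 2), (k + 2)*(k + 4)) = k + 2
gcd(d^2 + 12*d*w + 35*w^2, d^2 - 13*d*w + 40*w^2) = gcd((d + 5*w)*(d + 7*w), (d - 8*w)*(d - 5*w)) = 1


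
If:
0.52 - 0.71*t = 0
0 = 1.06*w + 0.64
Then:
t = 0.73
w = -0.60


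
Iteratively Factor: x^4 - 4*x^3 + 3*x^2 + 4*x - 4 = (x - 1)*(x^3 - 3*x^2 + 4) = (x - 2)*(x - 1)*(x^2 - x - 2) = (x - 2)*(x - 1)*(x + 1)*(x - 2)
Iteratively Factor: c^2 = (c)*(c)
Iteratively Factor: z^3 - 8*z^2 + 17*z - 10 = (z - 1)*(z^2 - 7*z + 10) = (z - 5)*(z - 1)*(z - 2)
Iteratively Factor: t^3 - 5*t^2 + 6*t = (t)*(t^2 - 5*t + 6) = t*(t - 2)*(t - 3)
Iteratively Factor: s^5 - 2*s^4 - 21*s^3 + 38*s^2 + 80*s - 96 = (s - 4)*(s^4 + 2*s^3 - 13*s^2 - 14*s + 24) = (s - 4)*(s - 3)*(s^3 + 5*s^2 + 2*s - 8) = (s - 4)*(s - 3)*(s + 2)*(s^2 + 3*s - 4) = (s - 4)*(s - 3)*(s + 2)*(s + 4)*(s - 1)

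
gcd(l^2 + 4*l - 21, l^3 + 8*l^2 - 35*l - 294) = l + 7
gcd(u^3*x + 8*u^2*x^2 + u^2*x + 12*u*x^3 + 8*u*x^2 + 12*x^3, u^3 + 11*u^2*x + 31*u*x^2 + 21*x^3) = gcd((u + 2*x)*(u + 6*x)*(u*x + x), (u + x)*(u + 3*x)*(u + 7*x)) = 1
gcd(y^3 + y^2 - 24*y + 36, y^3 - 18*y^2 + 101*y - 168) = y - 3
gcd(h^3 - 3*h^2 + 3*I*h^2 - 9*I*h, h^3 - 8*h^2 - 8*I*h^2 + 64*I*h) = h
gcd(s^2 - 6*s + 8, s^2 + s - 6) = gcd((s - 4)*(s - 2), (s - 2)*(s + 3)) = s - 2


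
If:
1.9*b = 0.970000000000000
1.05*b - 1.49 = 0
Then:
No Solution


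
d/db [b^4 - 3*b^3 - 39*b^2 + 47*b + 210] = 4*b^3 - 9*b^2 - 78*b + 47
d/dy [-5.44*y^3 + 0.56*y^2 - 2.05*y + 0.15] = -16.32*y^2 + 1.12*y - 2.05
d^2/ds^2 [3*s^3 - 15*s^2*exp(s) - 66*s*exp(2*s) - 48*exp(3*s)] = -15*s^2*exp(s) - 264*s*exp(2*s) - 60*s*exp(s) + 18*s - 432*exp(3*s) - 264*exp(2*s) - 30*exp(s)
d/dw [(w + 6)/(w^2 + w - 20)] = (w^2 + w - (w + 6)*(2*w + 1) - 20)/(w^2 + w - 20)^2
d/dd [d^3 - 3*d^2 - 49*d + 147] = 3*d^2 - 6*d - 49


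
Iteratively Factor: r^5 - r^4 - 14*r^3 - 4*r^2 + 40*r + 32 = (r + 2)*(r^4 - 3*r^3 - 8*r^2 + 12*r + 16) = (r - 2)*(r + 2)*(r^3 - r^2 - 10*r - 8) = (r - 2)*(r + 2)^2*(r^2 - 3*r - 4) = (r - 4)*(r - 2)*(r + 2)^2*(r + 1)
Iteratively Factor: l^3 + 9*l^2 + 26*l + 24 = (l + 4)*(l^2 + 5*l + 6) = (l + 2)*(l + 4)*(l + 3)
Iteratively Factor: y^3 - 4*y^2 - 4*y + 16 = (y + 2)*(y^2 - 6*y + 8) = (y - 4)*(y + 2)*(y - 2)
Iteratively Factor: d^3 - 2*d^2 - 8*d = (d - 4)*(d^2 + 2*d) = d*(d - 4)*(d + 2)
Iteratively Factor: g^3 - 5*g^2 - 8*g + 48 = (g - 4)*(g^2 - g - 12) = (g - 4)*(g + 3)*(g - 4)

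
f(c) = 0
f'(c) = 0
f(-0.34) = 0.00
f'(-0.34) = 0.00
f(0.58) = 0.00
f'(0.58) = 0.00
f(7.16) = 0.00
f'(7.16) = 0.00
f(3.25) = 0.00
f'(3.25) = 0.00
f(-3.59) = 0.00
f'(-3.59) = 0.00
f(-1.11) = 0.00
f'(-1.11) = 0.00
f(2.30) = 0.00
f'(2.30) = 0.00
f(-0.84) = 0.00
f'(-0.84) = 0.00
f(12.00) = 0.00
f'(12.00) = 0.00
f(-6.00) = 0.00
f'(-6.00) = 0.00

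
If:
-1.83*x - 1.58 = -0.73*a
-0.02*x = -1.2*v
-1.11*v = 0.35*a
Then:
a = 0.04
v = -0.01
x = -0.85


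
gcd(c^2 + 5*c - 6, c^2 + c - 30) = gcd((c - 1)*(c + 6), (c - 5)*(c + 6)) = c + 6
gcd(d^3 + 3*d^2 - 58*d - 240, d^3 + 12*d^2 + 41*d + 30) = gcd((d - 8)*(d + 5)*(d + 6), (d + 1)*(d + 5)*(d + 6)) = d^2 + 11*d + 30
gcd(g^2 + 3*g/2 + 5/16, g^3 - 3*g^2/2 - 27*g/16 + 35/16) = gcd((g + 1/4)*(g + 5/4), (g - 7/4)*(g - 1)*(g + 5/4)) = g + 5/4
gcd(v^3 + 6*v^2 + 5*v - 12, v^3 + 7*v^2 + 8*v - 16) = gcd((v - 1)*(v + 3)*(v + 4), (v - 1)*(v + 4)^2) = v^2 + 3*v - 4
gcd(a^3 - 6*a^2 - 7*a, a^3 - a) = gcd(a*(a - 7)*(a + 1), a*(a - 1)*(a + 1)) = a^2 + a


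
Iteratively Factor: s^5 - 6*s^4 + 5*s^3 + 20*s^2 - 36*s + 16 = (s - 2)*(s^4 - 4*s^3 - 3*s^2 + 14*s - 8) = (s - 2)*(s - 1)*(s^3 - 3*s^2 - 6*s + 8) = (s - 2)*(s - 1)^2*(s^2 - 2*s - 8) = (s - 4)*(s - 2)*(s - 1)^2*(s + 2)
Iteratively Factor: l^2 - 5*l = (l)*(l - 5)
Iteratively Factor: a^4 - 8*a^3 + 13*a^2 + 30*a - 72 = (a + 2)*(a^3 - 10*a^2 + 33*a - 36) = (a - 3)*(a + 2)*(a^2 - 7*a + 12) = (a - 4)*(a - 3)*(a + 2)*(a - 3)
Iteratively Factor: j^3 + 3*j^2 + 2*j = (j)*(j^2 + 3*j + 2) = j*(j + 2)*(j + 1)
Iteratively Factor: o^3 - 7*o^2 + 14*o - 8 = (o - 4)*(o^2 - 3*o + 2) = (o - 4)*(o - 1)*(o - 2)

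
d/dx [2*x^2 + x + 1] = 4*x + 1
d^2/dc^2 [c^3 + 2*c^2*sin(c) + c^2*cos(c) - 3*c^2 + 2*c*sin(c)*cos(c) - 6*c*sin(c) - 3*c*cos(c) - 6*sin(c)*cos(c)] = -2*c^2*sin(c) - c^2*cos(c) + 2*c*sin(c) - 4*c*sin(2*c) + 11*c*cos(c) + 6*c + 12*sin(2*c) + 4*cos(2*c) - 10*sqrt(2)*cos(c + pi/4) - 6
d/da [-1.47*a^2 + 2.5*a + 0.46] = 2.5 - 2.94*a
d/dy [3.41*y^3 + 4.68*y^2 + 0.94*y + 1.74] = 10.23*y^2 + 9.36*y + 0.94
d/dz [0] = 0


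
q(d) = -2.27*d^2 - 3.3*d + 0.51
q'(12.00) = -57.78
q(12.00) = -365.97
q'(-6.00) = 23.94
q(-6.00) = -61.41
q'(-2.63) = 8.64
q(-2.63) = -6.51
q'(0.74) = -6.66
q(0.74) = -3.18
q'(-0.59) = -0.62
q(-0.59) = 1.67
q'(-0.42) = -1.39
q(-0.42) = 1.50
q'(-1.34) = 2.78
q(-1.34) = 0.86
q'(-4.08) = 15.22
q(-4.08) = -23.81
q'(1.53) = -10.25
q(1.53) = -9.85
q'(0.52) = -5.66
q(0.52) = -1.82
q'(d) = -4.54*d - 3.3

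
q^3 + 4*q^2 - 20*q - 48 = (q - 4)*(q + 2)*(q + 6)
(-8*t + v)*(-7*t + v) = 56*t^2 - 15*t*v + v^2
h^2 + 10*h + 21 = (h + 3)*(h + 7)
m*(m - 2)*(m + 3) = m^3 + m^2 - 6*m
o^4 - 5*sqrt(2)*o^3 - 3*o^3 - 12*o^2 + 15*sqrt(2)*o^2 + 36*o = o*(o - 3)*(o - 6*sqrt(2))*(o + sqrt(2))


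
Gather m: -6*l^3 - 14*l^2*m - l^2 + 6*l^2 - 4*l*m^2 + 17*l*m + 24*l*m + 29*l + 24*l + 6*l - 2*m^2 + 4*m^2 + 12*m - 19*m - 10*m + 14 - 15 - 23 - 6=-6*l^3 + 5*l^2 + 59*l + m^2*(2 - 4*l) + m*(-14*l^2 + 41*l - 17) - 30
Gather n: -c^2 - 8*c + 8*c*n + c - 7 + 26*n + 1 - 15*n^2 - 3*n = -c^2 - 7*c - 15*n^2 + n*(8*c + 23) - 6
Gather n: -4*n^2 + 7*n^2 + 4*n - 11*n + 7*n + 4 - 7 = 3*n^2 - 3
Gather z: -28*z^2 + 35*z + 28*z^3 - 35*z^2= 28*z^3 - 63*z^2 + 35*z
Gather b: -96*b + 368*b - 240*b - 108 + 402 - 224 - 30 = 32*b + 40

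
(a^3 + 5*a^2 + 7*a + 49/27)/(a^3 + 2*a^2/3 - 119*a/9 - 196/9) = (a + 1/3)/(a - 4)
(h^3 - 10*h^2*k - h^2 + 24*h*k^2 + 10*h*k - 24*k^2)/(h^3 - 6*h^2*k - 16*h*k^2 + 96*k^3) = (h - 1)/(h + 4*k)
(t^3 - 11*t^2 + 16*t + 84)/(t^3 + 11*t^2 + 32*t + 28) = (t^2 - 13*t + 42)/(t^2 + 9*t + 14)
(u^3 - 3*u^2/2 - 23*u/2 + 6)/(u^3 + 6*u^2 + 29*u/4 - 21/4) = 2*(u - 4)/(2*u + 7)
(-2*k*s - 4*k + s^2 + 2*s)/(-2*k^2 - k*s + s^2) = (s + 2)/(k + s)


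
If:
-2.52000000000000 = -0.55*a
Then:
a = 4.58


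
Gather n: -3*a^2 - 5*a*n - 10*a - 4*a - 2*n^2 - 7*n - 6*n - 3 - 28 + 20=-3*a^2 - 14*a - 2*n^2 + n*(-5*a - 13) - 11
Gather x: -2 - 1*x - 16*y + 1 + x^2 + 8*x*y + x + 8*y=x^2 + 8*x*y - 8*y - 1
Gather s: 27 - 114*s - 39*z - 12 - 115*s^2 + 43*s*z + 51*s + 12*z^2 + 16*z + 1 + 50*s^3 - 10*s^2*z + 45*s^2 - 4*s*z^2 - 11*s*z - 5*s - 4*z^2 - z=50*s^3 + s^2*(-10*z - 70) + s*(-4*z^2 + 32*z - 68) + 8*z^2 - 24*z + 16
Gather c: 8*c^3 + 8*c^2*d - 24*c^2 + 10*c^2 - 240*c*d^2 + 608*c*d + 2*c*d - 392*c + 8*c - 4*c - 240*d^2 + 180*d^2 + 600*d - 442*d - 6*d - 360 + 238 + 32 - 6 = 8*c^3 + c^2*(8*d - 14) + c*(-240*d^2 + 610*d - 388) - 60*d^2 + 152*d - 96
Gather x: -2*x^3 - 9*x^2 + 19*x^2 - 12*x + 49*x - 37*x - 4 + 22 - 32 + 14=-2*x^3 + 10*x^2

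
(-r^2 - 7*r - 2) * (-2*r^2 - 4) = 2*r^4 + 14*r^3 + 8*r^2 + 28*r + 8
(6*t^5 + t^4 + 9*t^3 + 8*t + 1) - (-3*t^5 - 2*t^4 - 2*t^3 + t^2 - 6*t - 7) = 9*t^5 + 3*t^4 + 11*t^3 - t^2 + 14*t + 8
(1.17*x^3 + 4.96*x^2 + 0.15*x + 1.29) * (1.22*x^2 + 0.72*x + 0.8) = 1.4274*x^5 + 6.8936*x^4 + 4.6902*x^3 + 5.6498*x^2 + 1.0488*x + 1.032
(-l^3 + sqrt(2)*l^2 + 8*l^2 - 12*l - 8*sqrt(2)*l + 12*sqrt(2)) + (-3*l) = -l^3 + sqrt(2)*l^2 + 8*l^2 - 15*l - 8*sqrt(2)*l + 12*sqrt(2)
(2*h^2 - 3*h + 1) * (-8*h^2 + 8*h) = -16*h^4 + 40*h^3 - 32*h^2 + 8*h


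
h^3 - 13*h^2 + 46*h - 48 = (h - 8)*(h - 3)*(h - 2)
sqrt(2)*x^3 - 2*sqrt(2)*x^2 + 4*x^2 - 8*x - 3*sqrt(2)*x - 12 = (x - 3)*(x + 2*sqrt(2))*(sqrt(2)*x + sqrt(2))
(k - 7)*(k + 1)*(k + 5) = k^3 - k^2 - 37*k - 35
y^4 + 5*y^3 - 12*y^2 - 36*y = y*(y - 3)*(y + 2)*(y + 6)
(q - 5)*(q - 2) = q^2 - 7*q + 10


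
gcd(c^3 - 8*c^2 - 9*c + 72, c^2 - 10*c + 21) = c - 3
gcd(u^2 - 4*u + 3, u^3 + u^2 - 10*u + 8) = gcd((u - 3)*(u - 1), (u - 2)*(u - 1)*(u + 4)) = u - 1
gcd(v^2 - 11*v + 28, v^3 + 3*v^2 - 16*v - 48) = v - 4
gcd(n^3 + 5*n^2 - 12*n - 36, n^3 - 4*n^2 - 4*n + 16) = n + 2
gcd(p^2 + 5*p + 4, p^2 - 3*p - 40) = 1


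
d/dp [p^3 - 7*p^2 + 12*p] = 3*p^2 - 14*p + 12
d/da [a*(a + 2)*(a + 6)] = 3*a^2 + 16*a + 12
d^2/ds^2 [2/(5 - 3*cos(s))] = 6*(-3*sin(s)^2 + 5*cos(s) - 3)/(3*cos(s) - 5)^3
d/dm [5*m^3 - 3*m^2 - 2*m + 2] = 15*m^2 - 6*m - 2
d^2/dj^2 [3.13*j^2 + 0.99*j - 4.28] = 6.26000000000000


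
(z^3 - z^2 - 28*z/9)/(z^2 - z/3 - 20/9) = z*(3*z - 7)/(3*z - 5)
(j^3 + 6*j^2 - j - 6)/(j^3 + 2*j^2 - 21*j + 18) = (j + 1)/(j - 3)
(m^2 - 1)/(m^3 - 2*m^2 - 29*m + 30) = (m + 1)/(m^2 - m - 30)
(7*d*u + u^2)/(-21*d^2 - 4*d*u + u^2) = u*(7*d + u)/(-21*d^2 - 4*d*u + u^2)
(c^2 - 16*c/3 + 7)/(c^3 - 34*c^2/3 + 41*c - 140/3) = (c - 3)/(c^2 - 9*c + 20)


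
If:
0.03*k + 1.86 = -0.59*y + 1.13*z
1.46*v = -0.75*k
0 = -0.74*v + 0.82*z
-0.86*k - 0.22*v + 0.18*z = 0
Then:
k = 0.00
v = 0.00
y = -3.15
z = 0.00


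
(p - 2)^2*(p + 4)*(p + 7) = p^4 + 7*p^3 - 12*p^2 - 68*p + 112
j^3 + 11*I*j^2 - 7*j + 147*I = (j - 3*I)*(j + 7*I)^2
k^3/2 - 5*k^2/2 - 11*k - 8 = (k/2 + 1/2)*(k - 8)*(k + 2)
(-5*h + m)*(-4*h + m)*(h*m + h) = 20*h^3*m + 20*h^3 - 9*h^2*m^2 - 9*h^2*m + h*m^3 + h*m^2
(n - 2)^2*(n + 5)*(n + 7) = n^4 + 8*n^3 - 9*n^2 - 92*n + 140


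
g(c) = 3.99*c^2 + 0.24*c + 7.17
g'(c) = 7.98*c + 0.24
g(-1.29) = 13.50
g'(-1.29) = -10.05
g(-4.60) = 90.49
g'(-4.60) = -36.47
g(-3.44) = 53.56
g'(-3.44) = -27.21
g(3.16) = 47.77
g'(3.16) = 25.46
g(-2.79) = 37.56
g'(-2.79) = -22.02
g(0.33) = 7.68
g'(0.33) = 2.87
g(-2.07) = 23.77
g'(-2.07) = -16.28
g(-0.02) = 7.17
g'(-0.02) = 0.08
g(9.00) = 332.52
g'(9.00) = 72.06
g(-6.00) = 149.37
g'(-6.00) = -47.64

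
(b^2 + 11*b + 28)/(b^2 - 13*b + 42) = (b^2 + 11*b + 28)/(b^2 - 13*b + 42)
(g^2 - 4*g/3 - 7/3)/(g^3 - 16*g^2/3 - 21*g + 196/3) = (g + 1)/(g^2 - 3*g - 28)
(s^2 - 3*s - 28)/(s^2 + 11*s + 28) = (s - 7)/(s + 7)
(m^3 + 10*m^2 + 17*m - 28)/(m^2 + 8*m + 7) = (m^2 + 3*m - 4)/(m + 1)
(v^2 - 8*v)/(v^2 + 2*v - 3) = v*(v - 8)/(v^2 + 2*v - 3)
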